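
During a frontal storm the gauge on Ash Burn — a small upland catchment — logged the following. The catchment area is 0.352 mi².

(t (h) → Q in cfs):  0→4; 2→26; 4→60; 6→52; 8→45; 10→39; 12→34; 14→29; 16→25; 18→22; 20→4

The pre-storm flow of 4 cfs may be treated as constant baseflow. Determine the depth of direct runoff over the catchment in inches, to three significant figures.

d ≈ 2.61 in

Direct runoff: 0.0, 22.0, 56.0, 48.0, 41.0, 35.0, 30.0, 25.0, 21.0, 18.0, 0.0 cfs; ΣQ_DR = 296.0 cfs.
V = ΣQ_DR · Δt = 296.0 × 7200 s = 2.131 × 10^6 ft³.
Over A = 0.352 mi², depth = V / A = 2.61 in.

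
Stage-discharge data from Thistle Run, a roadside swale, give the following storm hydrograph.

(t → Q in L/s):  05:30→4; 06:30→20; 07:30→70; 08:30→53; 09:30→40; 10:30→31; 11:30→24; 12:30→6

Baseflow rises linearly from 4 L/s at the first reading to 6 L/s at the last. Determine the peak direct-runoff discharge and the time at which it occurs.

Q_p = 65.43 L/s at t = 07:30

Subtracting baseflow gives direct-runoff ordinates: 0.00, 15.71, 65.43, 48.14, 34.86, 25.57, 18.29, 0.00 L/s.
The maximum is 65.43 L/s, occurring at the reading for t = 07:30.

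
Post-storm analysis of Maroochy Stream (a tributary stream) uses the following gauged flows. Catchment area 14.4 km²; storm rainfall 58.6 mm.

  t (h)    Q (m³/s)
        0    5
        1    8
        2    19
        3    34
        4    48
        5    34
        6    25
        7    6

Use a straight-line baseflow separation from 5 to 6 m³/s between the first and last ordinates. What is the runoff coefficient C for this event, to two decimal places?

ΣQ_DR = 135.0 m³/s; V = ΣQ_DR·Δt = 4.860 × 10^5 m³.
Runoff depth d = V / A = 33.75 mm.
C = d / P = 33.75 / 58.6 = 0.58.

C ≈ 0.58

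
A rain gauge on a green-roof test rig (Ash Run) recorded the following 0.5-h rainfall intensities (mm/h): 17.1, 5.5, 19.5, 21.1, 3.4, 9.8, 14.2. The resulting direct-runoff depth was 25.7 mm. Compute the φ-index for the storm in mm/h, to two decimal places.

φ ≈ 6.06 mm/h

Only the 5 blocks with intensity above φ contribute runoff: 17.1, 19.5, 21.1, 9.8, 14.2 mm/h.
Σ(I−φ)·Δt = d  ⇒  (17.1+19.5+21.1+9.8+14.2 − 5φ)·0.5 = 25.7
φ = (81.70 − 25.7/0.5) / 5 = 6.06 mm/h.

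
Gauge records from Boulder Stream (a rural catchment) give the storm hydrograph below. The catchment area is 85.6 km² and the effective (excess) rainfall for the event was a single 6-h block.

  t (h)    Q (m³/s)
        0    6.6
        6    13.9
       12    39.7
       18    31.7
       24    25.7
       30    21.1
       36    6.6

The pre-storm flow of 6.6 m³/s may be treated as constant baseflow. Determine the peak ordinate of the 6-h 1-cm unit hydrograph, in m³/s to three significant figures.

U_p ≈ 13.2 m³/s

Direct runoff: 0.0, 7.3, 33.1, 25.1, 19.1, 14.5, 0.0 m³/s; ΣQ_DR = 99.10 m³/s, peak = 33.1 m³/s.
Runoff depth d = ΣQ_DR·Δt / A = 99.10 × 21600 / (85.6 km²) = 25.01 mm.
The 1-cm UH is the DRH scaled by (10 mm)/d, so U_p = 33.1 × 10/25.01 = 13.2 m³/s.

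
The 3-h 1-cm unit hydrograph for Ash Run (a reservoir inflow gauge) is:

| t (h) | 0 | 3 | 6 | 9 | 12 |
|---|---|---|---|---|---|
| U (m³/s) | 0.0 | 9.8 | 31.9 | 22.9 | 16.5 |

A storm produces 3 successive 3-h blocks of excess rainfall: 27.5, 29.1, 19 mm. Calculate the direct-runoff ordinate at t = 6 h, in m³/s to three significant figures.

By discrete convolution, Q_j = Σ (P_i / 10 mm) · U_{j−i}.
At t = 6 h (j=2): Q = (27.5/10)·31.9 + (29.1/10)·9.8 + (19/10)·0.0 = 116 m³/s.

Q ≈ 116 m³/s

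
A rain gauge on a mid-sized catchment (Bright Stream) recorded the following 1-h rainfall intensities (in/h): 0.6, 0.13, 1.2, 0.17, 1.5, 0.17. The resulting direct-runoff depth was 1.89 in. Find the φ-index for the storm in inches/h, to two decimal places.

Only the 3 blocks with intensity above φ contribute runoff: 0.6, 1.2, 1.5 in/h.
Σ(I−φ)·Δt = d  ⇒  (0.6+1.2+1.5 − 3φ)·1 = 1.89
φ = (3.300 − 1.89/1) / 3 = 0.47 in/h.

φ ≈ 0.47 in/h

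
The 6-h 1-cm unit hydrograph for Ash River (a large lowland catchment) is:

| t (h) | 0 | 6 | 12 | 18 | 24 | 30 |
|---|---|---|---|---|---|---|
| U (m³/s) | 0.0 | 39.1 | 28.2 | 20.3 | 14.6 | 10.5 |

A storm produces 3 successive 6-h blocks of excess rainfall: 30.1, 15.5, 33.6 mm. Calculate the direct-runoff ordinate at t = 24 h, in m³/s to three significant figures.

Q ≈ 170 m³/s

By discrete convolution, Q_j = Σ (P_i / 10 mm) · U_{j−i}.
At t = 24 h (j=4): Q = (30.1/10)·14.6 + (15.5/10)·20.3 + (33.6/10)·28.2 = 170 m³/s.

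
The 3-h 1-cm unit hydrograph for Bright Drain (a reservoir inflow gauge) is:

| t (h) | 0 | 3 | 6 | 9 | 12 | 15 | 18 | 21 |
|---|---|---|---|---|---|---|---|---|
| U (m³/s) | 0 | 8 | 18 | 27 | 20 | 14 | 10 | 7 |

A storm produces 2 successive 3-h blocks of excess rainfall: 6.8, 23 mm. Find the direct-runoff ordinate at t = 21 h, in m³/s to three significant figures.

By discrete convolution, Q_j = Σ (P_i / 10 mm) · U_{j−i}.
At t = 21 h (j=7): Q = (6.8/10)·7 + (23/10)·10 = 27.8 m³/s.

Q ≈ 27.8 m³/s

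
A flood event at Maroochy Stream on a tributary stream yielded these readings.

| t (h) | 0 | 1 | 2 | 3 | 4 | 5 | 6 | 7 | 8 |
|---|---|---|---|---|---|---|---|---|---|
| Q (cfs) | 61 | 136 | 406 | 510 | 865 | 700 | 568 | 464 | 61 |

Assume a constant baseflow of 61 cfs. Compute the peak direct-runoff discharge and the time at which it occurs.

Subtracting baseflow gives direct-runoff ordinates: 0.0, 75.0, 345.0, 449.0, 804.0, 639.0, 507.0, 403.0, 0.0 cfs.
The maximum is 804.0 cfs, occurring at the reading for t = 4 h.

Q_p = 804.0 cfs at t = 4 h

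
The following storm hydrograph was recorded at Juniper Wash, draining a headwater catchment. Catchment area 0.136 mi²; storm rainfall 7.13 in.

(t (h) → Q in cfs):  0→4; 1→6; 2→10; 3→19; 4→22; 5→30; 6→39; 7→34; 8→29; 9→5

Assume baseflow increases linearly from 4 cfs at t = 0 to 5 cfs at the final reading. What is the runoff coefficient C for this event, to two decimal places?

ΣQ_DR = 153.0 cfs; V = ΣQ_DR·Δt = 5.508 × 10^5 ft³.
Runoff depth d = V / A = 1.743 in.
C = d / P = 1.743 / 7.13 = 0.24.

C ≈ 0.24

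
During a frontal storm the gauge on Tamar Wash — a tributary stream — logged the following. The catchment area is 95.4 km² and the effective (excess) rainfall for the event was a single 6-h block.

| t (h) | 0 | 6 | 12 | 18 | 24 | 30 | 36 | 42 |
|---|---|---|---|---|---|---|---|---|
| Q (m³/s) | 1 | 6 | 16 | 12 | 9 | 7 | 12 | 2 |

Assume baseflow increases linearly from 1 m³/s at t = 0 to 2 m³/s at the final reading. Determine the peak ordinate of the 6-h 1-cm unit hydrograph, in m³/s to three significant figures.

U_p ≈ 12.3 m³/s

Direct runoff: 0.00, 4.86, 14.71, 10.57, 7.43, 5.29, 10.14, 0.00 m³/s; ΣQ_DR = 53.00 m³/s, peak = 14.71 m³/s.
Runoff depth d = ΣQ_DR·Δt / A = 53.00 × 21600 / (95.4 km²) = 12.00 mm.
The 1-cm UH is the DRH scaled by (10 mm)/d, so U_p = 14.71 × 10/12.00 = 12.3 m³/s.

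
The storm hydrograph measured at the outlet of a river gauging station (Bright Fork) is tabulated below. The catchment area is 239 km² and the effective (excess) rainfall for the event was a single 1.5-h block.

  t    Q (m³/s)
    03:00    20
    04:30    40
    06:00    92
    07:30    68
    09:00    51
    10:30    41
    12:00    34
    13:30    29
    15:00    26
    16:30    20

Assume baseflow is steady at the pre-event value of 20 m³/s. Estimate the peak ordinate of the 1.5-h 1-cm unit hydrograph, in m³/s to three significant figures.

Direct runoff: 0.0, 20.0, 72.0, 48.0, 31.0, 21.0, 14.0, 9.0, 6.0, 0.0 m³/s; ΣQ_DR = 221.0 m³/s, peak = 72.0 m³/s.
Runoff depth d = ΣQ_DR·Δt / A = 221.0 × 5400 / (239 km²) = 4.993 mm.
The 1-cm UH is the DRH scaled by (10 mm)/d, so U_p = 72.0 × 10/4.993 = 144 m³/s.

U_p ≈ 144 m³/s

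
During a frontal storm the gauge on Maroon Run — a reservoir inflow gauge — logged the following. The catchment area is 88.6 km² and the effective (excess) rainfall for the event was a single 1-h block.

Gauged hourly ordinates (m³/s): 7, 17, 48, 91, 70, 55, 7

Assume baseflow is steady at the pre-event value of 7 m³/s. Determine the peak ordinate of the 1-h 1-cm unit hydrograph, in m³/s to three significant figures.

Direct runoff: 0.0, 10.0, 41.0, 84.0, 63.0, 48.0, 0.0 m³/s; ΣQ_DR = 246.0 m³/s, peak = 84.0 m³/s.
Runoff depth d = ΣQ_DR·Δt / A = 246.0 × 3600 / (88.6 km²) = 9.995 mm.
The 1-cm UH is the DRH scaled by (10 mm)/d, so U_p = 84.0 × 10/9.995 = 84.0 m³/s.

U_p ≈ 84.0 m³/s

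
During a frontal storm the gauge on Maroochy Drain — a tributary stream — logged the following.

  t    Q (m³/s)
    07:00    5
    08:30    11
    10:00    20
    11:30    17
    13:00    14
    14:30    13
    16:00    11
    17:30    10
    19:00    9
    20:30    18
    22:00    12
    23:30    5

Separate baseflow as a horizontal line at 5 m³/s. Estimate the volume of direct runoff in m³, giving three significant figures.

V ≈ 4.59 × 10^5 m³

Direct-runoff ordinates (Q − Q_b): 0.0, 6.0, 15.0, 12.0, 9.0, 8.0, 6.0, 5.0, 4.0, 13.0, 7.0, 0.0 m³/s.
ΣQ_DR = 85.00 m³/s.
With Δt = 1.5 h = 5400 s, V = ΣQ_DR · Δt = 85.00 × 5400 = 4.59 × 10^5 m³.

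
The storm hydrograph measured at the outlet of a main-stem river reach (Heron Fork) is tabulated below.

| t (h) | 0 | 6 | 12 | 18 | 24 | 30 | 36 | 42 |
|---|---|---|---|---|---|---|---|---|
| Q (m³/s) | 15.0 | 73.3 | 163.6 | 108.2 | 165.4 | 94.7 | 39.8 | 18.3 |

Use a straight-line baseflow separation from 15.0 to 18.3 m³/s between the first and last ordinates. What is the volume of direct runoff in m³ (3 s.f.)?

V ≈ 1.18 × 10^7 m³

Direct-runoff ordinates (Q − Q_b): 0.00, 57.83, 147.66, 91.79, 148.51, 77.34, 21.97, 0.00 m³/s.
ΣQ_DR = 545.1 m³/s.
With Δt = 6 h = 21600 s, V = ΣQ_DR · Δt = 545.1 × 21600 = 1.18 × 10^7 m³.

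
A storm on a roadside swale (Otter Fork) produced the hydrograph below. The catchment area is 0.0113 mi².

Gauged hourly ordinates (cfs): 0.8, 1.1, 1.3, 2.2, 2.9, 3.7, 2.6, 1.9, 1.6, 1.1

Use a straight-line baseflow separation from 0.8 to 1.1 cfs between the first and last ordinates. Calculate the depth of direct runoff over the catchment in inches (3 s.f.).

Direct runoff: 0.00, 0.27, 0.43, 1.30, 1.97, 2.73, 1.60, 0.87, 0.53, 0.00 cfs; ΣQ_DR = 9.700 cfs.
V = ΣQ_DR · Δt = 9.700 × 3600 s = 34920 ft³.
Over A = 0.0113 mi², depth = V / A = 1.33 in.

d ≈ 1.33 in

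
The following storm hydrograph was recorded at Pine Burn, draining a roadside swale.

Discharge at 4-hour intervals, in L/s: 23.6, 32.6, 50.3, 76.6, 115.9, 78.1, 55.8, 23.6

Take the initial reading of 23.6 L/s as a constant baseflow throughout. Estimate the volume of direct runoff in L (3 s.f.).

Direct-runoff ordinates (Q − Q_b): 0.0, 9.0, 26.7, 53.0, 92.3, 54.5, 32.2, 0.0 L/s.
ΣQ_DR = 267.7 L/s.
With Δt = 4 h = 14400 s, V = ΣQ_DR · Δt = 267.7 × 14400 = 3.85 × 10^6 L.

V ≈ 3.85 × 10^6 L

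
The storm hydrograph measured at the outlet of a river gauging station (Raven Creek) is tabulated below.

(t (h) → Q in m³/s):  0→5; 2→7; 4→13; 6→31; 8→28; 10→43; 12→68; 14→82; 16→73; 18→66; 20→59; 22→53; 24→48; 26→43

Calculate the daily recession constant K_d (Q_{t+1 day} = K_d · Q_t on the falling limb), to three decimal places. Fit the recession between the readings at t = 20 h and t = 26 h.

K_d ≈ 0.282

Between t = 20 h and t = 26 h the flow falls from 59 to 43 m³/s over 3×2 h = 6 h.
Per-interval ratio K = (43/59)^(1/3) = 0.8999; K_d = K^(24/2) = 0.282.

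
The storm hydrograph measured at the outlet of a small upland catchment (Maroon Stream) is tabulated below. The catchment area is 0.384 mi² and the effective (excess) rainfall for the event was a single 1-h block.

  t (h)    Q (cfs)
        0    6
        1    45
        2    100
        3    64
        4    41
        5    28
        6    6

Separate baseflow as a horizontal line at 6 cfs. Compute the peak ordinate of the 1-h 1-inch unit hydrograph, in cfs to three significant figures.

U_p ≈ 93.9 cfs

Direct runoff: 0.0, 39.0, 94.0, 58.0, 35.0, 22.0, 0.0 cfs; ΣQ_DR = 248.0 cfs, peak = 94.0 cfs.
Runoff depth d = ΣQ_DR·Δt / A = 248.0 × 3600 / (0.384 mi²) = 1.001 in.
The 1-inch UH is the DRH scaled by (1 in)/d, so U_p = 94.0 × 1/1.001 = 93.9 cfs.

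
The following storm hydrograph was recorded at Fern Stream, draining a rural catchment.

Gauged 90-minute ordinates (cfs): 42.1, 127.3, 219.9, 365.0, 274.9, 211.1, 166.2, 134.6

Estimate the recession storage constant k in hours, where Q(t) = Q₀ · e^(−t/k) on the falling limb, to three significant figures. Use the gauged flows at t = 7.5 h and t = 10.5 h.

On the falling limb, Q drops from 211.1 to 134.6 cfs between t = 7.5 h and t = 10.5 h (Δt = 3 h).
k = −Δt / ln(Q₂/Q₁) = −3 / ln(134.6/211.1) = 6.67 h.

k ≈ 6.67 h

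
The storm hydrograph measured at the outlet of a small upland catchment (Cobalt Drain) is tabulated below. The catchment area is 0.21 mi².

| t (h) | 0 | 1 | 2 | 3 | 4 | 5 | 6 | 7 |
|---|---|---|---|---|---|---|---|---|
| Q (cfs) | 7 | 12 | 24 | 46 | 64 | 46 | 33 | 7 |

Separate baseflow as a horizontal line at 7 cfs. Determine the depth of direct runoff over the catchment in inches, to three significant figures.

Direct runoff: 0.0, 5.0, 17.0, 39.0, 57.0, 39.0, 26.0, 0.0 cfs; ΣQ_DR = 183.0 cfs.
V = ΣQ_DR · Δt = 183.0 × 3600 s = 6.588 × 10^5 ft³.
Over A = 0.21 mi², depth = V / A = 1.35 in.

d ≈ 1.35 in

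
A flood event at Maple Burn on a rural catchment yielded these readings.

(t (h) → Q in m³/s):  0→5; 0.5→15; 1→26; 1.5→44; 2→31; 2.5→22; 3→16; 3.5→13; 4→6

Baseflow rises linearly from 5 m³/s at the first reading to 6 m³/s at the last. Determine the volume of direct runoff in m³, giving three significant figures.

Direct-runoff ordinates (Q − Q_b): 0.00, 9.88, 20.75, 38.62, 25.50, 16.38, 10.25, 7.12, 0.00 m³/s.
ΣQ_DR = 128.5 m³/s.
With Δt = 0.5 h = 1800 s, V = ΣQ_DR · Δt = 128.5 × 1800 = 2.31 × 10^5 m³.

V ≈ 2.31 × 10^5 m³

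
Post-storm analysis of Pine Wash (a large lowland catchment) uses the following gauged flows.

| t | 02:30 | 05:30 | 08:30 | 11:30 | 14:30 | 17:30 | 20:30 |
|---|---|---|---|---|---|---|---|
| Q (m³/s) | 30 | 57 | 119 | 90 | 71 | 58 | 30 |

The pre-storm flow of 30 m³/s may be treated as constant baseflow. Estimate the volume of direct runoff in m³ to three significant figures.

Direct-runoff ordinates (Q − Q_b): 0.0, 27.0, 89.0, 60.0, 41.0, 28.0, 0.0 m³/s.
ΣQ_DR = 245.0 m³/s.
With Δt = 3 h = 10800 s, V = ΣQ_DR · Δt = 245.0 × 10800 = 2.65 × 10^6 m³.

V ≈ 2.65 × 10^6 m³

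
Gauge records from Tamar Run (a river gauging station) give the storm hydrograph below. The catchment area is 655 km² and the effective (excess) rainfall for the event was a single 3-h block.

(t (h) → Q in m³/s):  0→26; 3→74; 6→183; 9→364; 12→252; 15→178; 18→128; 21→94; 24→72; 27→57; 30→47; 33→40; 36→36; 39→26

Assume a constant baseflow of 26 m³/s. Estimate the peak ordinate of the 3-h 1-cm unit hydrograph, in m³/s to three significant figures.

Direct runoff: 0.0, 48.0, 157.0, 338.0, 226.0, 152.0, 102.0, 68.0, 46.0, 31.0, 21.0, 14.0, 10.0, 0.0 m³/s; ΣQ_DR = 1213 m³/s, peak = 338.0 m³/s.
Runoff depth d = ΣQ_DR·Δt / A = 1213 × 10800 / (655 km²) = 20.00 mm.
The 1-cm UH is the DRH scaled by (10 mm)/d, so U_p = 338.0 × 10/20.00 = 169 m³/s.

U_p ≈ 169 m³/s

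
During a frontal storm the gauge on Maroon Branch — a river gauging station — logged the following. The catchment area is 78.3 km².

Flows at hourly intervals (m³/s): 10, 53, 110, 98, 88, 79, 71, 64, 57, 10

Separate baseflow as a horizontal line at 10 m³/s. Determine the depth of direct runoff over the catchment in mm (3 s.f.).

d ≈ 24.8 mm

Direct runoff: 0.0, 43.0, 100.0, 88.0, 78.0, 69.0, 61.0, 54.0, 47.0, 0.0 m³/s; ΣQ_DR = 540.0 m³/s.
V = ΣQ_DR · Δt = 540.0 × 3600 s = 1.944 × 10^6 m³.
Over A = 78.3 km², depth = V / A = 24.8 mm.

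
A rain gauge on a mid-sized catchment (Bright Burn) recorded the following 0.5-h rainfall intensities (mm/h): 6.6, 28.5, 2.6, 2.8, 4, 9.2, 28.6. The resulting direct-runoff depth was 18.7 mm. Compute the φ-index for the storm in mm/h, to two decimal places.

φ ≈ 9.85 mm/h

Only the 2 blocks with intensity above φ contribute runoff: 28.5, 28.6 mm/h.
Σ(I−φ)·Δt = d  ⇒  (28.5+28.6 − 2φ)·0.5 = 18.7
φ = (57.10 − 18.7/0.5) / 2 = 9.85 mm/h.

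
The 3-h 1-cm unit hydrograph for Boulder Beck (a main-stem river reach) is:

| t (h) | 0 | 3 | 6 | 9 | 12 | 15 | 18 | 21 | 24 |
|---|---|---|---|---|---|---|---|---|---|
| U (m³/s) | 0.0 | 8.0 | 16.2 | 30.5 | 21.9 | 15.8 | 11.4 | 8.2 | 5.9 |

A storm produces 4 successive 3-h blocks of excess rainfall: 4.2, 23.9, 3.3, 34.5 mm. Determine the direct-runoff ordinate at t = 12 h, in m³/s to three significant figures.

Q ≈ 115 m³/s

By discrete convolution, Q_j = Σ (P_i / 10 mm) · U_{j−i}.
At t = 12 h (j=4): Q = (4.2/10)·21.9 + (23.9/10)·30.5 + (3.3/10)·16.2 + (34.5/10)·8.0 = 115 m³/s.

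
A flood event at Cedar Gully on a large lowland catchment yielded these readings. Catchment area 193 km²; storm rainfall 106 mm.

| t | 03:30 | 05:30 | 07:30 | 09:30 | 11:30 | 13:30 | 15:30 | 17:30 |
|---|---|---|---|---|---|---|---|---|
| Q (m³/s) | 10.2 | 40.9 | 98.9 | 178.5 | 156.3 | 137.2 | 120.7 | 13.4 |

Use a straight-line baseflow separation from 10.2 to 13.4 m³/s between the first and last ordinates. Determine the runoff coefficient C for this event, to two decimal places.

C ≈ 0.23

ΣQ_DR = 661.7 m³/s; V = ΣQ_DR·Δt = 4.764 × 10^6 m³.
Runoff depth d = V / A = 24.69 mm.
C = d / P = 24.69 / 106 = 0.23.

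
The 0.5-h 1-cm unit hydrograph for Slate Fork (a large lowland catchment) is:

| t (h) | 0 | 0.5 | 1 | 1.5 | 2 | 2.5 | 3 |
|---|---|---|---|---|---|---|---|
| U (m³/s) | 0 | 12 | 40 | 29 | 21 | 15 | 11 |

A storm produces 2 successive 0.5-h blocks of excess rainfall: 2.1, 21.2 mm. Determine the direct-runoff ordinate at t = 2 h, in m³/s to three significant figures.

By discrete convolution, Q_j = Σ (P_i / 10 mm) · U_{j−i}.
At t = 2 h (j=4): Q = (2.1/10)·21 + (21.2/10)·29 = 65.9 m³/s.

Q ≈ 65.9 m³/s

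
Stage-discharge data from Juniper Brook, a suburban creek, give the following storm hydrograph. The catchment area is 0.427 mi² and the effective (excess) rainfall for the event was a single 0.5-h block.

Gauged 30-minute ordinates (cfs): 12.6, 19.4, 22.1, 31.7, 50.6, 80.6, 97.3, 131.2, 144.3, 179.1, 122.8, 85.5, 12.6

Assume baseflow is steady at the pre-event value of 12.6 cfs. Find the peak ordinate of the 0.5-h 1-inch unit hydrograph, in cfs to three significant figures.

Direct runoff: 0.0, 6.8, 9.5, 19.1, 38.0, 68.0, 84.7, 118.6, 131.7, 166.5, 110.2, 72.9, 0.0 cfs; ΣQ_DR = 826.0 cfs, peak = 166.5 cfs.
Runoff depth d = ΣQ_DR·Δt / A = 826.0 × 1800 / (0.427 mi²) = 1.499 in.
The 1-inch UH is the DRH scaled by (1 in)/d, so U_p = 166.5 × 1/1.499 = 111 cfs.

U_p ≈ 111 cfs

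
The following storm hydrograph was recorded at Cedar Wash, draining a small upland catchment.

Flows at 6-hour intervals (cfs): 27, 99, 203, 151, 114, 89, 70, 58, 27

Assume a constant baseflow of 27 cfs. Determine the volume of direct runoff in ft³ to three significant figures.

Direct-runoff ordinates (Q − Q_b): 0.0, 72.0, 176.0, 124.0, 87.0, 62.0, 43.0, 31.0, 0.0 cfs.
ΣQ_DR = 595.0 cfs.
With Δt = 6 h = 21600 s, V = ΣQ_DR · Δt = 595.0 × 21600 = 1.29 × 10^7 ft³.

V ≈ 1.29 × 10^7 ft³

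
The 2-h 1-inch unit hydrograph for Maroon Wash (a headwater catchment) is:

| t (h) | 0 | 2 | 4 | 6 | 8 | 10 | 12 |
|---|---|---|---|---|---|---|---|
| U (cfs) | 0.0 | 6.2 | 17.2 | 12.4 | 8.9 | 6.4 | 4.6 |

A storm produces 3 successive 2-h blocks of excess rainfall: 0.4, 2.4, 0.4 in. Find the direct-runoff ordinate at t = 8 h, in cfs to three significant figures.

Q ≈ 40.2 cfs

By discrete convolution, Q_j = Σ (P_i / 1 in) · U_{j−i}.
At t = 8 h (j=4): Q = (0.4/1)·8.9 + (2.4/1)·12.4 + (0.4/1)·17.2 = 40.2 cfs.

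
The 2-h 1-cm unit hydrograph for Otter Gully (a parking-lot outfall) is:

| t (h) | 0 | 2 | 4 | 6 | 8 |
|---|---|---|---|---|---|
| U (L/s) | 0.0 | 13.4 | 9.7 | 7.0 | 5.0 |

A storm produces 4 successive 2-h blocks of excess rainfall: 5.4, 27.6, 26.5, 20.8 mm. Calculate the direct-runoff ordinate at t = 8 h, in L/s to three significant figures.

By discrete convolution, Q_j = Σ (P_i / 10 mm) · U_{j−i}.
At t = 8 h (j=4): Q = (5.4/10)·5.0 + (27.6/10)·7.0 + (26.5/10)·9.7 + (20.8/10)·13.4 = 75.6 L/s.

Q ≈ 75.6 L/s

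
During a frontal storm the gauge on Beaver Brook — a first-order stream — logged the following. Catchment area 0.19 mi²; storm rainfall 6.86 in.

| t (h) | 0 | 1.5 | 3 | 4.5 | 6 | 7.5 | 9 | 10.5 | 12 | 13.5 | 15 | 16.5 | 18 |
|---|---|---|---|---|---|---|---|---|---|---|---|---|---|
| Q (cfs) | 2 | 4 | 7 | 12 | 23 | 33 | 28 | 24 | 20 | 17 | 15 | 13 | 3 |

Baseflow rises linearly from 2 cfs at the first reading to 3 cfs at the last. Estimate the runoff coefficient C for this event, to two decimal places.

ΣQ_DR = 168.5 cfs; V = ΣQ_DR·Δt = 9.099 × 10^5 ft³.
Runoff depth d = V / A = 2.061 in.
C = d / P = 2.061 / 6.86 = 0.30.

C ≈ 0.30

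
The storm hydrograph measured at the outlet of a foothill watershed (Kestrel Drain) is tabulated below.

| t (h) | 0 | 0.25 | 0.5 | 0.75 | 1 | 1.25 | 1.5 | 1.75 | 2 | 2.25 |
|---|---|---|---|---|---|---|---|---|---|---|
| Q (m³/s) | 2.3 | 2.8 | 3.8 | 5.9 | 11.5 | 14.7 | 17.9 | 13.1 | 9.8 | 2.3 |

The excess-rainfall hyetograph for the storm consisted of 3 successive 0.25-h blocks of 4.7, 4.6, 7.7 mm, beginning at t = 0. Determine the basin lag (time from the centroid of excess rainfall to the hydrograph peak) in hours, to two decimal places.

Centroid of excess rainfall: t_c = Σ P_i·t̄_i / ΣP_i = 0.4191 h (block centres at 0.125, 0.375, 0.625 h).
Hydrograph peak occurs at t = 1.5 h, so basin lag t_L = 1.5 − 0.4191 = 1.08 h.

t_L ≈ 1.08 h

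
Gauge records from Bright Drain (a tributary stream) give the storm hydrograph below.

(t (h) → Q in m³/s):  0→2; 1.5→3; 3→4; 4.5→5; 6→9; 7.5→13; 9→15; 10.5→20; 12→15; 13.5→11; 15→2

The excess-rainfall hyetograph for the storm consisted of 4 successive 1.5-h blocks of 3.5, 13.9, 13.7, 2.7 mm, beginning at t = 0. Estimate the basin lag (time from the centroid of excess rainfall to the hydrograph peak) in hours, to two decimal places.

Centroid of excess rainfall: t_c = Σ P_i·t̄_i / ΣP_i = 2.9423 h (block centres at 0.75, 2.25, 3.75, 5.25 h).
Hydrograph peak occurs at t = 10.5 h, so basin lag t_L = 10.5 − 2.9423 = 7.56 h.

t_L ≈ 7.56 h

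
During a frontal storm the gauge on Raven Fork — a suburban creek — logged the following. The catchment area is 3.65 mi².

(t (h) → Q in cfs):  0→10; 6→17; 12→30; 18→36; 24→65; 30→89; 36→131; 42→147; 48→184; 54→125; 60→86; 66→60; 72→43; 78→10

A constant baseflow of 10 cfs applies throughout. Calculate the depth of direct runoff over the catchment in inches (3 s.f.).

d ≈ 2.27 in

Direct runoff: 0.0, 7.0, 20.0, 26.0, 55.0, 79.0, 121.0, 137.0, 174.0, 115.0, 76.0, 50.0, 33.0, 0.0 cfs; ΣQ_DR = 893.0 cfs.
V = ΣQ_DR · Δt = 893.0 × 21600 s = 1.929 × 10^7 ft³.
Over A = 3.65 mi², depth = V / A = 2.27 in.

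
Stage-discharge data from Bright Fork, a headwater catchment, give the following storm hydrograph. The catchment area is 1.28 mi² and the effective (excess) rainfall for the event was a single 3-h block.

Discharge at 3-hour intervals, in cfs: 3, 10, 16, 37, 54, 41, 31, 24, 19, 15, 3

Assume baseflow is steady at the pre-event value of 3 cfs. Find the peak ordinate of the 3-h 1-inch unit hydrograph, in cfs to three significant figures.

Direct runoff: 0.0, 7.0, 13.0, 34.0, 51.0, 38.0, 28.0, 21.0, 16.0, 12.0, 0.0 cfs; ΣQ_DR = 220.0 cfs, peak = 51.0 cfs.
Runoff depth d = ΣQ_DR·Δt / A = 220.0 × 10800 / (1.28 mi²) = 0.7990 in.
The 1-inch UH is the DRH scaled by (1 in)/d, so U_p = 51.0 × 1/0.7990 = 63.8 cfs.

U_p ≈ 63.8 cfs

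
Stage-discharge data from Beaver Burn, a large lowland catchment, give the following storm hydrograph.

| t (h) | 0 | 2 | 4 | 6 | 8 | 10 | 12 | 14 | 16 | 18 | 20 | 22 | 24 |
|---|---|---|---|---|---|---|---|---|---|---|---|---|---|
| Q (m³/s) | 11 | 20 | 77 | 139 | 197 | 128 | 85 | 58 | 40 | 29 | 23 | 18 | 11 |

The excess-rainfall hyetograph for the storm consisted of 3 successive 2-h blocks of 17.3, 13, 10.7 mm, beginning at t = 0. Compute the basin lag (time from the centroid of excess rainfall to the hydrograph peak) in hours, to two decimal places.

t_L ≈ 5.32 h

Centroid of excess rainfall: t_c = Σ P_i·t̄_i / ΣP_i = 2.6780 h (block centres at 1, 3, 5 h).
Hydrograph peak occurs at t = 8 h, so basin lag t_L = 8 − 2.6780 = 5.32 h.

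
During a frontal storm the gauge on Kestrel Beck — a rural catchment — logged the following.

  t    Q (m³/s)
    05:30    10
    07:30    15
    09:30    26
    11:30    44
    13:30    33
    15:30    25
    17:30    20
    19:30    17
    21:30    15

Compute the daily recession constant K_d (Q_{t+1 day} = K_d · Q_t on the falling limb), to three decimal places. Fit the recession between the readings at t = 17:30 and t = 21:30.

Between t = 17:30 and t = 21:30 the flow falls from 20 to 15 m³/s over 2×2 h = 4 h.
Per-interval ratio K = (15/20)^(1/2) = 0.8660; K_d = K^(24/2) = 0.178.

K_d ≈ 0.178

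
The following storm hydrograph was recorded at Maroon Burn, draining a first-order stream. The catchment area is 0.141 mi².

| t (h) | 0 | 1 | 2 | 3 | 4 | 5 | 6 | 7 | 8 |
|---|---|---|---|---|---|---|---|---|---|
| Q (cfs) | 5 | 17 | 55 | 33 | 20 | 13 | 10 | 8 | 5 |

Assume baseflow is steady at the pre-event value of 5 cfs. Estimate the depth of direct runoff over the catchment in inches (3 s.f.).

Direct runoff: 0.0, 12.0, 50.0, 28.0, 15.0, 8.0, 5.0, 3.0, 0.0 cfs; ΣQ_DR = 121.0 cfs.
V = ΣQ_DR · Δt = 121.0 × 3600 s = 4.356 × 10^5 ft³.
Over A = 0.141 mi², depth = V / A = 1.33 in.

d ≈ 1.33 in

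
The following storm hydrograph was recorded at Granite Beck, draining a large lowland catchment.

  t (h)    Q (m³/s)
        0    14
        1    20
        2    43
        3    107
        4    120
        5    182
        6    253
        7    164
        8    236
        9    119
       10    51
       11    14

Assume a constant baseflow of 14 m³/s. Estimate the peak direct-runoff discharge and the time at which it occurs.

Q_p = 239.0 m³/s at t = 6 h

Subtracting baseflow gives direct-runoff ordinates: 0.0, 6.0, 29.0, 93.0, 106.0, 168.0, 239.0, 150.0, 222.0, 105.0, 37.0, 0.0 m³/s.
The maximum is 239.0 m³/s, occurring at the reading for t = 6 h.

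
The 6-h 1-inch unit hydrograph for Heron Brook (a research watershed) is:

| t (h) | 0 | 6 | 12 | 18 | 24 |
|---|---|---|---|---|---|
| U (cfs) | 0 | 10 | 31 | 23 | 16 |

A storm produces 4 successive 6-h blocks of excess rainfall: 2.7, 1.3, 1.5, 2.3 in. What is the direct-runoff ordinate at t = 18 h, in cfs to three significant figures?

Q ≈ 117 cfs

By discrete convolution, Q_j = Σ (P_i / 1 in) · U_{j−i}.
At t = 18 h (j=3): Q = (2.7/1)·23 + (1.3/1)·31 + (1.5/1)·10 + (2.3/1)·0 = 117 cfs.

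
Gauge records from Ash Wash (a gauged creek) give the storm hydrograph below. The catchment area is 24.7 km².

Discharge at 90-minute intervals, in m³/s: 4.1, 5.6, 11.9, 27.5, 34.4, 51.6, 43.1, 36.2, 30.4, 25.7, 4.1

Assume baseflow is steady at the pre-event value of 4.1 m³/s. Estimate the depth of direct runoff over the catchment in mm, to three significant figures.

d ≈ 50.2 mm

Direct runoff: 0.0, 1.5, 7.8, 23.4, 30.3, 47.5, 39.0, 32.1, 26.3, 21.6, 0.0 m³/s; ΣQ_DR = 229.5 m³/s.
V = ΣQ_DR · Δt = 229.5 × 5400 s = 1.239 × 10^6 m³.
Over A = 24.7 km², depth = V / A = 50.2 mm.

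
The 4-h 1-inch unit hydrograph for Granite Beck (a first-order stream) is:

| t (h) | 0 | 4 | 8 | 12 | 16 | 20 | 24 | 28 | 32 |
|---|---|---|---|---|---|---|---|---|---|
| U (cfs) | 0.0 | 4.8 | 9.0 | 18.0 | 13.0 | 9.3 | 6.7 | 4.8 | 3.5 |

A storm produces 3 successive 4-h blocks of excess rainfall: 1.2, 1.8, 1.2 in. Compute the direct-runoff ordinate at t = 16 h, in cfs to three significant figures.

Q ≈ 58.8 cfs

By discrete convolution, Q_j = Σ (P_i / 1 in) · U_{j−i}.
At t = 16 h (j=4): Q = (1.2/1)·13.0 + (1.8/1)·18.0 + (1.2/1)·9.0 = 58.8 cfs.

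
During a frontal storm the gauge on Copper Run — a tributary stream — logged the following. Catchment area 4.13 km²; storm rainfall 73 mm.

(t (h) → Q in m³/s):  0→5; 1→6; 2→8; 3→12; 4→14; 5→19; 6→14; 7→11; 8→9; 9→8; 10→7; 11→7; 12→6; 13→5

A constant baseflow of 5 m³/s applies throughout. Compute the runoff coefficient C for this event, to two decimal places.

ΣQ_DR = 61.00 m³/s; V = ΣQ_DR·Δt = 2.196 × 10^5 m³.
Runoff depth d = V / A = 53.17 mm.
C = d / P = 53.17 / 73 = 0.73.

C ≈ 0.73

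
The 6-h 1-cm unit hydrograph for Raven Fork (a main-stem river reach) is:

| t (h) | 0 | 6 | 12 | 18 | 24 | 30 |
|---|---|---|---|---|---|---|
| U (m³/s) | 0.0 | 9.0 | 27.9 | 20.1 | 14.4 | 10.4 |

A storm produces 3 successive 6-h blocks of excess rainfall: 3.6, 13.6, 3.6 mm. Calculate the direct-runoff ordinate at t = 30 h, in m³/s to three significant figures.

Q ≈ 30.6 m³/s

By discrete convolution, Q_j = Σ (P_i / 10 mm) · U_{j−i}.
At t = 30 h (j=5): Q = (3.6/10)·10.4 + (13.6/10)·14.4 + (3.6/10)·20.1 = 30.6 m³/s.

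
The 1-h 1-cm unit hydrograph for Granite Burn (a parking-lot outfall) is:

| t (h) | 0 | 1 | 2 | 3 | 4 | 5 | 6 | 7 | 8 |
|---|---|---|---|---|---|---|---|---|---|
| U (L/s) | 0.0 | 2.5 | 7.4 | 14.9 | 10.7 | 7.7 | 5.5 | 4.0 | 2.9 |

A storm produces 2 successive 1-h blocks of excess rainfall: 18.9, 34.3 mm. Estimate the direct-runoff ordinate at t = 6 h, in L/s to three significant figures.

Q ≈ 36.8 L/s

By discrete convolution, Q_j = Σ (P_i / 10 mm) · U_{j−i}.
At t = 6 h (j=6): Q = (18.9/10)·5.5 + (34.3/10)·7.7 = 36.8 L/s.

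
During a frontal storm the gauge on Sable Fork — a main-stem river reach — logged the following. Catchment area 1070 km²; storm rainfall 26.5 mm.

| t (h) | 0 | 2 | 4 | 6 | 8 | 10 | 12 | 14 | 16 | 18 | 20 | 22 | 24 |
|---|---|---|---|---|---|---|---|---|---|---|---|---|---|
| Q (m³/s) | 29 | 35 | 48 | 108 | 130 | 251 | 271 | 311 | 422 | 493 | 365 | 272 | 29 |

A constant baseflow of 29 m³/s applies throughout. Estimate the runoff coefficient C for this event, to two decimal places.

C ≈ 0.61

ΣQ_DR = 2387 m³/s; V = ΣQ_DR·Δt = 1.719 × 10^7 m³.
Runoff depth d = V / A = 16.06 mm.
C = d / P = 16.06 / 26.5 = 0.61.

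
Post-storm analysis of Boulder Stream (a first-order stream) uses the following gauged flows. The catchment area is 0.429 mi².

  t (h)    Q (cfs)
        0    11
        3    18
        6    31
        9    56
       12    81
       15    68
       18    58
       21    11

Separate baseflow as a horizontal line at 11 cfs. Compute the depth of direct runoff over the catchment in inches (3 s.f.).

Direct runoff: 0.0, 7.0, 20.0, 45.0, 70.0, 57.0, 47.0, 0.0 cfs; ΣQ_DR = 246.0 cfs.
V = ΣQ_DR · Δt = 246.0 × 10800 s = 2.657 × 10^6 ft³.
Over A = 0.429 mi², depth = V / A = 2.67 in.

d ≈ 2.67 in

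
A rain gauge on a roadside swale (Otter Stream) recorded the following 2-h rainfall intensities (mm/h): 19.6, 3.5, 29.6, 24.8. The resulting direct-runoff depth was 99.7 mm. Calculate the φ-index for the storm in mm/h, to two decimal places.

Only the 3 blocks with intensity above φ contribute runoff: 19.6, 29.6, 24.8 mm/h.
Σ(I−φ)·Δt = d  ⇒  (19.6+29.6+24.8 − 3φ)·2 = 99.7
φ = (74.00 − 99.7/2) / 3 = 8.05 mm/h.

φ ≈ 8.05 mm/h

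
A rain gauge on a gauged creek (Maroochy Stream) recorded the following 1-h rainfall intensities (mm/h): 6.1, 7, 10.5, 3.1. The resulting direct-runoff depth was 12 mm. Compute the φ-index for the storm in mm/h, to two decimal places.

φ ≈ 3.87 mm/h

Only the 3 blocks with intensity above φ contribute runoff: 6.1, 7, 10.5 mm/h.
Σ(I−φ)·Δt = d  ⇒  (6.1+7+10.5 − 3φ)·1 = 12
φ = (23.60 − 12/1) / 3 = 3.87 mm/h.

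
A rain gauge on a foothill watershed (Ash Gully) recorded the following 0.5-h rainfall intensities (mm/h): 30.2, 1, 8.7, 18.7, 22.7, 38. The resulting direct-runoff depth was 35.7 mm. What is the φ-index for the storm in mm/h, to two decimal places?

Only the 4 blocks with intensity above φ contribute runoff: 30.2, 18.7, 22.7, 38 mm/h.
Σ(I−φ)·Δt = d  ⇒  (30.2+18.7+22.7+38 − 4φ)·0.5 = 35.7
φ = (109.6 − 35.7/0.5) / 4 = 9.55 mm/h.

φ ≈ 9.55 mm/h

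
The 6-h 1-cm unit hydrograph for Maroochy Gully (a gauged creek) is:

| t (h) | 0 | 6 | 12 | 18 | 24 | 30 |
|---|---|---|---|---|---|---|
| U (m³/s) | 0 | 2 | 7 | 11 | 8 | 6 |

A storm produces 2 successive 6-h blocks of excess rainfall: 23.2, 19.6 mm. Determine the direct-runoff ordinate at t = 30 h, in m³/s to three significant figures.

Q ≈ 29.6 m³/s

By discrete convolution, Q_j = Σ (P_i / 10 mm) · U_{j−i}.
At t = 30 h (j=5): Q = (23.2/10)·6 + (19.6/10)·8 = 29.6 m³/s.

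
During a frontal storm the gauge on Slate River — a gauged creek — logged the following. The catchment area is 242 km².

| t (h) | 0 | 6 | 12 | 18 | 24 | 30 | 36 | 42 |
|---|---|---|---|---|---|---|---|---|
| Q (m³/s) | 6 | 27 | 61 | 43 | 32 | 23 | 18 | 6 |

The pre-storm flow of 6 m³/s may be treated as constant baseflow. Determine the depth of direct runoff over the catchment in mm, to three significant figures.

d ≈ 15.0 mm

Direct runoff: 0.0, 21.0, 55.0, 37.0, 26.0, 17.0, 12.0, 0.0 m³/s; ΣQ_DR = 168.0 m³/s.
V = ΣQ_DR · Δt = 168.0 × 21600 s = 3.629 × 10^6 m³.
Over A = 242 km², depth = V / A = 15.0 mm.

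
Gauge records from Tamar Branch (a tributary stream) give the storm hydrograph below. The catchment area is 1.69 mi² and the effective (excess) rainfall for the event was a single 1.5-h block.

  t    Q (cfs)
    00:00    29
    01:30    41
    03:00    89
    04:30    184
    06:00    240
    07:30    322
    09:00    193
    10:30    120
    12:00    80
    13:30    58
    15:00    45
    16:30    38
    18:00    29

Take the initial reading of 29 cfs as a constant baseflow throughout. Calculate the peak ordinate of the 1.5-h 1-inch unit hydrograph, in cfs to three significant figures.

U_p ≈ 195 cfs

Direct runoff: 0.0, 12.0, 60.0, 155.0, 211.0, 293.0, 164.0, 91.0, 51.0, 29.0, 16.0, 9.0, 0.0 cfs; ΣQ_DR = 1091 cfs, peak = 293.0 cfs.
Runoff depth d = ΣQ_DR·Δt / A = 1091 × 5400 / (1.69 mi²) = 1.501 in.
The 1-inch UH is the DRH scaled by (1 in)/d, so U_p = 293.0 × 1/1.501 = 195 cfs.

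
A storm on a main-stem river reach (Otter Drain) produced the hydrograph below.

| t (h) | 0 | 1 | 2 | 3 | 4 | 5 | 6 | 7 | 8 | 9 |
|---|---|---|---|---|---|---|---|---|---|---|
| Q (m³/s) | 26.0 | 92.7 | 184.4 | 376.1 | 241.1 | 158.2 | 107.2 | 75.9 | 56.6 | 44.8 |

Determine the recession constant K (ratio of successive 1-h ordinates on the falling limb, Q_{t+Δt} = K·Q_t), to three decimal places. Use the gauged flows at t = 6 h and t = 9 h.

K ≈ 0.748

Using the recession-limb readings at t = 6 h and t = 9 h: Q falls from 107.2 to 44.8 m³/s over 3 intervals.
K = (Q₂/Q₁)^(1/3) = (44.8/107.2)^(1/3) = 0.748.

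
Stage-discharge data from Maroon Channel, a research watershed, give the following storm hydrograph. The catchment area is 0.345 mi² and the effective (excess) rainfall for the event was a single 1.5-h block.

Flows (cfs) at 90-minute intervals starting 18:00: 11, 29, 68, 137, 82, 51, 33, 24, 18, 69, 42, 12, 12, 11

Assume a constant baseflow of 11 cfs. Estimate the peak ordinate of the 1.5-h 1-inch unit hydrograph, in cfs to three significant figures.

Direct runoff: 0.0, 18.0, 57.0, 126.0, 71.0, 40.0, 22.0, 13.0, 7.0, 58.0, 31.0, 1.0, 1.0, 0.0 cfs; ΣQ_DR = 445.0 cfs, peak = 126.0 cfs.
Runoff depth d = ΣQ_DR·Δt / A = 445.0 × 5400 / (0.345 mi²) = 2.998 in.
The 1-inch UH is the DRH scaled by (1 in)/d, so U_p = 126.0 × 1/2.998 = 42.0 cfs.

U_p ≈ 42.0 cfs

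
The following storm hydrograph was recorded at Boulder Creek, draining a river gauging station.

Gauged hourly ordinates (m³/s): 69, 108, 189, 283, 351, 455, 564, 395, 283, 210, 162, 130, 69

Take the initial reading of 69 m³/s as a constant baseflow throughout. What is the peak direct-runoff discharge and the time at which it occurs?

Q_p = 495.0 m³/s at t = 6 h

Subtracting baseflow gives direct-runoff ordinates: 0.0, 39.0, 120.0, 214.0, 282.0, 386.0, 495.0, 326.0, 214.0, 141.0, 93.0, 61.0, 0.0 m³/s.
The maximum is 495.0 m³/s, occurring at the reading for t = 6 h.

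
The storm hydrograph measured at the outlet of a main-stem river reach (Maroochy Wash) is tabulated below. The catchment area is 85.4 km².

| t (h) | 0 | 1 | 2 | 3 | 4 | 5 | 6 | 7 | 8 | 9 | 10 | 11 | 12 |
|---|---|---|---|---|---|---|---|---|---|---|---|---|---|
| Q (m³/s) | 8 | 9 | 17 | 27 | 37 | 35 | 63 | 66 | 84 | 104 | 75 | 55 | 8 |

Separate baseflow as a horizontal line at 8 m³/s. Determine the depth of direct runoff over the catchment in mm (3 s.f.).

Direct runoff: 0.0, 1.0, 9.0, 19.0, 29.0, 27.0, 55.0, 58.0, 76.0, 96.0, 67.0, 47.0, 0.0 m³/s; ΣQ_DR = 484.0 m³/s.
V = ΣQ_DR · Δt = 484.0 × 3600 s = 1.742 × 10^6 m³.
Over A = 85.4 km², depth = V / A = 20.4 mm.

d ≈ 20.4 mm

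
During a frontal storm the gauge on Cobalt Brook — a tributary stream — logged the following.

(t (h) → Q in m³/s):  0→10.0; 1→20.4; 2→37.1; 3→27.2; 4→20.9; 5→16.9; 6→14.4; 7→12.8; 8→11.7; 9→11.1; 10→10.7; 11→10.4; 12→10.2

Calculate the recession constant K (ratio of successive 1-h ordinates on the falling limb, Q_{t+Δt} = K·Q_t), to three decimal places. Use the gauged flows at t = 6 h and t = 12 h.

K ≈ 0.944

Using the recession-limb readings at t = 6 h and t = 12 h: Q falls from 14.4 to 10.2 m³/s over 6 intervals.
K = (Q₂/Q₁)^(1/6) = (10.2/14.4)^(1/6) = 0.944.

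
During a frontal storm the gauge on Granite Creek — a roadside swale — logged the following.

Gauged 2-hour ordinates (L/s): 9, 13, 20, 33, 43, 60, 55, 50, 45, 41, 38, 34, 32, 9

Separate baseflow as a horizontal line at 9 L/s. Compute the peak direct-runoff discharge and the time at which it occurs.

Q_p = 51.0 L/s at t = 10 h

Subtracting baseflow gives direct-runoff ordinates: 0.0, 4.0, 11.0, 24.0, 34.0, 51.0, 46.0, 41.0, 36.0, 32.0, 29.0, 25.0, 23.0, 0.0 L/s.
The maximum is 51.0 L/s, occurring at the reading for t = 10 h.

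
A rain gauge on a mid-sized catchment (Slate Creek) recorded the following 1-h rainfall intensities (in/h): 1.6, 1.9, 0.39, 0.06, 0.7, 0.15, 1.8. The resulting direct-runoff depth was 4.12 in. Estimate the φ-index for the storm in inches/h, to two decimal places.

φ ≈ 0.47 in/h

Only the 4 blocks with intensity above φ contribute runoff: 1.6, 1.9, 0.7, 1.8 in/h.
Σ(I−φ)·Δt = d  ⇒  (1.6+1.9+0.7+1.8 − 4φ)·1 = 4.12
φ = (6.000 − 4.12/1) / 4 = 0.47 in/h.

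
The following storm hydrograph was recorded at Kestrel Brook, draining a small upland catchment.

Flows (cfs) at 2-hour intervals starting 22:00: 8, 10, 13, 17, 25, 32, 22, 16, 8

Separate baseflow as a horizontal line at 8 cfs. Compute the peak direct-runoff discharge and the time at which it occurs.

Subtracting baseflow gives direct-runoff ordinates: 0.0, 2.0, 5.0, 9.0, 17.0, 24.0, 14.0, 8.0, 0.0 cfs.
The maximum is 24.0 cfs, occurring at the reading for t = 08:00.

Q_p = 24.0 cfs at t = 08:00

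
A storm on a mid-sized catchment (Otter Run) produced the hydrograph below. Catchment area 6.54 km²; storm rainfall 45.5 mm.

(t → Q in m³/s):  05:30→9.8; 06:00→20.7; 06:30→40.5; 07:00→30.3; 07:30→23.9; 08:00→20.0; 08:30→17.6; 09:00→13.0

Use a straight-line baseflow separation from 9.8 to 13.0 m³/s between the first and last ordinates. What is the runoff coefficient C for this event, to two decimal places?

C ≈ 0.51

ΣQ_DR = 84.60 m³/s; V = ΣQ_DR·Δt = 1.523 × 10^5 m³.
Runoff depth d = V / A = 23.28 mm.
C = d / P = 23.28 / 45.5 = 0.51.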